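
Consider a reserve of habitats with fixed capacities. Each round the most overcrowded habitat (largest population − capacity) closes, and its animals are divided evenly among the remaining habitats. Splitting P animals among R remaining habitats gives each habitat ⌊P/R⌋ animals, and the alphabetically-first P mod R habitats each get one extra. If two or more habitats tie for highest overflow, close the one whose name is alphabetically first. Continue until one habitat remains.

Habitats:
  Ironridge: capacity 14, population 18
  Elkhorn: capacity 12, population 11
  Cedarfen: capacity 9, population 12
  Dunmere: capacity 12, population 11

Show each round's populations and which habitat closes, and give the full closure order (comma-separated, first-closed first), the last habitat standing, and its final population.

Closure order: Ironridge, Cedarfen, Dunmere
Last habitat: Elkhorn with 52 animals

Round 1: Cedarfen=12 Dunmere=11 Elkhorn=11 Ironridge=18 → close Ironridge (overflow 4)
  18÷3 = 6 each, +1 to first 0
Round 2: Cedarfen=18 Dunmere=17 Elkhorn=17 → close Cedarfen (overflow 9)
  18÷2 = 9 each, +1 to first 0
Round 3: Dunmere=26 Elkhorn=26 → close Dunmere (overflow 14)
  26÷1 = 26 each, +1 to first 0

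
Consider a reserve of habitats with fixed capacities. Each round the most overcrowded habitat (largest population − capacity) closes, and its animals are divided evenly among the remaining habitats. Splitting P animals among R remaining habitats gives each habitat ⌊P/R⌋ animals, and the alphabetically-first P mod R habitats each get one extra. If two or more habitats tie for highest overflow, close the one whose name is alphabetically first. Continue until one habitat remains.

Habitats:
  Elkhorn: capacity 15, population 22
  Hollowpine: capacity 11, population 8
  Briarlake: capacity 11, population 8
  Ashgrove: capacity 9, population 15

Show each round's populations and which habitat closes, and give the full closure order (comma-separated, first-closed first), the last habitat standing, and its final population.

Round 1: Ashgrove=15 Briarlake=8 Elkhorn=22 Hollowpine=8 → close Elkhorn (overflow 7)
  22÷3 = 7 each, +1 to first 1
Round 2: Ashgrove=23 Briarlake=15 Hollowpine=15 → close Ashgrove (overflow 14)
  23÷2 = 11 each, +1 to first 1
Round 3: Briarlake=27 Hollowpine=26 → close Briarlake (overflow 16)
  27÷1 = 27 each, +1 to first 0

Closure order: Elkhorn, Ashgrove, Briarlake
Last habitat: Hollowpine with 53 animals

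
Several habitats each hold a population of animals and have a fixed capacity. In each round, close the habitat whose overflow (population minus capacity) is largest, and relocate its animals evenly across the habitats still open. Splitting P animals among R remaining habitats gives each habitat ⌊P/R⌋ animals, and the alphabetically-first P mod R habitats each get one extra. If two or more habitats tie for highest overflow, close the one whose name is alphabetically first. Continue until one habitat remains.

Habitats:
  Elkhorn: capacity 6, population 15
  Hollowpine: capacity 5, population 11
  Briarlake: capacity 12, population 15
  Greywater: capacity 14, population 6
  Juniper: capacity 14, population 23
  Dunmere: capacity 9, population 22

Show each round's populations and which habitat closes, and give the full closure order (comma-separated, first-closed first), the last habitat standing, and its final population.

Closure order: Dunmere, Elkhorn, Juniper, Hollowpine, Briarlake
Last habitat: Greywater with 92 animals

Round 1: Briarlake=15 Dunmere=22 Elkhorn=15 Greywater=6 Hollowpine=11 Juniper=23 → close Dunmere (overflow 13)
  22÷5 = 4 each, +1 to first 2
Round 2: Briarlake=20 Elkhorn=20 Greywater=10 Hollowpine=15 Juniper=27 → close Elkhorn (overflow 14)
  20÷4 = 5 each, +1 to first 0
Round 3: Briarlake=25 Greywater=15 Hollowpine=20 Juniper=32 → close Juniper (overflow 18)
  32÷3 = 10 each, +1 to first 2
Round 4: Briarlake=36 Greywater=26 Hollowpine=30 → close Hollowpine (overflow 25)
  30÷2 = 15 each, +1 to first 0
Round 5: Briarlake=51 Greywater=41 → close Briarlake (overflow 39)
  51÷1 = 51 each, +1 to first 0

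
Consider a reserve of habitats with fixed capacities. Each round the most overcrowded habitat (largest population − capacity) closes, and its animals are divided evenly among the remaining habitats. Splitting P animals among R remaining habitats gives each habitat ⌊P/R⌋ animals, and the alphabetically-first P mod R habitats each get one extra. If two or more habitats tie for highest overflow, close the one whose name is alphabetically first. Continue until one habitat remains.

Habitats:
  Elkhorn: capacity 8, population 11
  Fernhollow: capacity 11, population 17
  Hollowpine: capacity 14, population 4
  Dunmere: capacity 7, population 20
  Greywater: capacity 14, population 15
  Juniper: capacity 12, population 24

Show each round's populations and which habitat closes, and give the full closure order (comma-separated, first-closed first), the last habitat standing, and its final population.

Round 1: Dunmere=20 Elkhorn=11 Fernhollow=17 Greywater=15 Hollowpine=4 Juniper=24 → close Dunmere (overflow 13)
  20÷5 = 4 each, +1 to first 0
Round 2: Elkhorn=15 Fernhollow=21 Greywater=19 Hollowpine=8 Juniper=28 → close Juniper (overflow 16)
  28÷4 = 7 each, +1 to first 0
Round 3: Elkhorn=22 Fernhollow=28 Greywater=26 Hollowpine=15 → close Fernhollow (overflow 17)
  28÷3 = 9 each, +1 to first 1
Round 4: Elkhorn=32 Greywater=35 Hollowpine=24 → close Elkhorn (overflow 24)
  32÷2 = 16 each, +1 to first 0
Round 5: Greywater=51 Hollowpine=40 → close Greywater (overflow 37)
  51÷1 = 51 each, +1 to first 0

Closure order: Dunmere, Juniper, Fernhollow, Elkhorn, Greywater
Last habitat: Hollowpine with 91 animals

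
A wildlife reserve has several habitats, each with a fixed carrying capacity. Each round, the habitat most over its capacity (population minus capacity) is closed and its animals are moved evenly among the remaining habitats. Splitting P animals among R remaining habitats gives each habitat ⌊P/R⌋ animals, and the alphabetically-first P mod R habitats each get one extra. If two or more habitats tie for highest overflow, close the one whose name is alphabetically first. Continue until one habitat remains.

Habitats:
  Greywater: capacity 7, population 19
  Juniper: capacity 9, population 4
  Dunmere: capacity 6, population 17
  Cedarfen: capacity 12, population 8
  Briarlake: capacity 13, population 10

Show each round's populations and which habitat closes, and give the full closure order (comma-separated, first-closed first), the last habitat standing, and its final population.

Closure order: Greywater, Dunmere, Briarlake, Cedarfen
Last habitat: Juniper with 58 animals

Round 1: Briarlake=10 Cedarfen=8 Dunmere=17 Greywater=19 Juniper=4 → close Greywater (overflow 12)
  19÷4 = 4 each, +1 to first 3
Round 2: Briarlake=15 Cedarfen=13 Dunmere=22 Juniper=8 → close Dunmere (overflow 16)
  22÷3 = 7 each, +1 to first 1
Round 3: Briarlake=23 Cedarfen=20 Juniper=15 → close Briarlake (overflow 10)
  23÷2 = 11 each, +1 to first 1
Round 4: Cedarfen=32 Juniper=26 → close Cedarfen (overflow 20)
  32÷1 = 32 each, +1 to first 0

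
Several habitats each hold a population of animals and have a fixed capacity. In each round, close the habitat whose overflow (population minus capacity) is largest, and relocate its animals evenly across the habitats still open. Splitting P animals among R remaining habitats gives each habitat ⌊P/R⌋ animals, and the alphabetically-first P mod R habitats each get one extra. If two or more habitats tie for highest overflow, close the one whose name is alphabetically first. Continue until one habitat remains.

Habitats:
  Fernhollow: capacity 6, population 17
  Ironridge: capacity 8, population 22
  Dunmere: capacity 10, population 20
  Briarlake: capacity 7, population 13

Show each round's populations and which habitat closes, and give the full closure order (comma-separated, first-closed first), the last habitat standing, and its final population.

Round 1: Briarlake=13 Dunmere=20 Fernhollow=17 Ironridge=22 → close Ironridge (overflow 14)
  22÷3 = 7 each, +1 to first 1
Round 2: Briarlake=21 Dunmere=27 Fernhollow=24 → close Fernhollow (overflow 18)
  24÷2 = 12 each, +1 to first 0
Round 3: Briarlake=33 Dunmere=39 → close Dunmere (overflow 29)
  39÷1 = 39 each, +1 to first 0

Closure order: Ironridge, Fernhollow, Dunmere
Last habitat: Briarlake with 72 animals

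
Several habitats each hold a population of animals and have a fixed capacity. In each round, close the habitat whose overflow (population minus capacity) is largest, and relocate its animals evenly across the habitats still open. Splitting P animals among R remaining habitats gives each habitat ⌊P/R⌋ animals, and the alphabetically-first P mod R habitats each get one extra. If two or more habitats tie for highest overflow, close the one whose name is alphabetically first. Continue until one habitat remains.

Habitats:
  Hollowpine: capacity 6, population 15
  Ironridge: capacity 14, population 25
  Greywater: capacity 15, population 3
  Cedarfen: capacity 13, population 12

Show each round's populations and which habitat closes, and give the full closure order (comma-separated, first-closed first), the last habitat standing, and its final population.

Round 1: Cedarfen=12 Greywater=3 Hollowpine=15 Ironridge=25 → close Ironridge (overflow 11)
  25÷3 = 8 each, +1 to first 1
Round 2: Cedarfen=21 Greywater=11 Hollowpine=23 → close Hollowpine (overflow 17)
  23÷2 = 11 each, +1 to first 1
Round 3: Cedarfen=33 Greywater=22 → close Cedarfen (overflow 20)
  33÷1 = 33 each, +1 to first 0

Closure order: Ironridge, Hollowpine, Cedarfen
Last habitat: Greywater with 55 animals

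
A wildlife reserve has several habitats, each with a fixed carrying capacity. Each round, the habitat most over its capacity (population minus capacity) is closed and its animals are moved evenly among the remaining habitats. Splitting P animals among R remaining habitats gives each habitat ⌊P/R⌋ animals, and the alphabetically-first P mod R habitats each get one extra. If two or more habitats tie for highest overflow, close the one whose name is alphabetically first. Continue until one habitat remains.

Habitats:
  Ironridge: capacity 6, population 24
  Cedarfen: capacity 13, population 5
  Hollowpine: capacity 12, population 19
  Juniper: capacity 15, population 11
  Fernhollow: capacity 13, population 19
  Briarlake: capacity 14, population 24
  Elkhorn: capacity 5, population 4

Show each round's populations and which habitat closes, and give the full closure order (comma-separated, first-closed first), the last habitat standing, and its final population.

Round 1: Briarlake=24 Cedarfen=5 Elkhorn=4 Fernhollow=19 Hollowpine=19 Ironridge=24 Juniper=11 → close Ironridge (overflow 18)
  24÷6 = 4 each, +1 to first 0
Round 2: Briarlake=28 Cedarfen=9 Elkhorn=8 Fernhollow=23 Hollowpine=23 Juniper=15 → close Briarlake (overflow 14)
  28÷5 = 5 each, +1 to first 3
Round 3: Cedarfen=15 Elkhorn=14 Fernhollow=29 Hollowpine=28 Juniper=20 → close Fernhollow (overflow 16)
  29÷4 = 7 each, +1 to first 1
Round 4: Cedarfen=23 Elkhorn=21 Hollowpine=35 Juniper=27 → close Hollowpine (overflow 23)
  35÷3 = 11 each, +1 to first 2
Round 5: Cedarfen=35 Elkhorn=33 Juniper=38 → close Elkhorn (overflow 28)
  33÷2 = 16 each, +1 to first 1
Round 6: Cedarfen=52 Juniper=54 → close Cedarfen (overflow 39)
  52÷1 = 52 each, +1 to first 0

Closure order: Ironridge, Briarlake, Fernhollow, Hollowpine, Elkhorn, Cedarfen
Last habitat: Juniper with 106 animals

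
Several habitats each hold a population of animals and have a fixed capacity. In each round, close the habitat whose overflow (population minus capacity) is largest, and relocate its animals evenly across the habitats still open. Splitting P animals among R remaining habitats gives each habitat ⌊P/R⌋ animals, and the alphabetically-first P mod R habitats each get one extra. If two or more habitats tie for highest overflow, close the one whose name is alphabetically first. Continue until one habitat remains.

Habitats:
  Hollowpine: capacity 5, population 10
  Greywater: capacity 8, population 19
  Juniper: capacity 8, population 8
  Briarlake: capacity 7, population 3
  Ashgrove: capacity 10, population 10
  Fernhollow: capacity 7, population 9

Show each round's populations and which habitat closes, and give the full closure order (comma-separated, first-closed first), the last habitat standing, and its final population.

Closure order: Greywater, Hollowpine, Fernhollow, Ashgrove, Juniper
Last habitat: Briarlake with 59 animals

Round 1: Ashgrove=10 Briarlake=3 Fernhollow=9 Greywater=19 Hollowpine=10 Juniper=8 → close Greywater (overflow 11)
  19÷5 = 3 each, +1 to first 4
Round 2: Ashgrove=14 Briarlake=7 Fernhollow=13 Hollowpine=14 Juniper=11 → close Hollowpine (overflow 9)
  14÷4 = 3 each, +1 to first 2
Round 3: Ashgrove=18 Briarlake=11 Fernhollow=16 Juniper=14 → close Fernhollow (overflow 9)
  16÷3 = 5 each, +1 to first 1
Round 4: Ashgrove=24 Briarlake=16 Juniper=19 → close Ashgrove (overflow 14)
  24÷2 = 12 each, +1 to first 0
Round 5: Briarlake=28 Juniper=31 → close Juniper (overflow 23)
  31÷1 = 31 each, +1 to first 0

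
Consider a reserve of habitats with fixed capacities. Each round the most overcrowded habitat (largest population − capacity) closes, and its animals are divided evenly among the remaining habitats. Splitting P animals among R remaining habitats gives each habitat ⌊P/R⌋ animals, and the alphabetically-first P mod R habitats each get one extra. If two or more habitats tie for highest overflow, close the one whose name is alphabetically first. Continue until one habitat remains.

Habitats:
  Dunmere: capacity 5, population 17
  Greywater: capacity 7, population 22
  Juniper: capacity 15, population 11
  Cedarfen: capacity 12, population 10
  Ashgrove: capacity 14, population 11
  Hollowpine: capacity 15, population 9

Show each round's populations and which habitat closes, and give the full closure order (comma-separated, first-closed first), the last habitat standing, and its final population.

Closure order: Greywater, Dunmere, Ashgrove, Cedarfen, Juniper
Last habitat: Hollowpine with 80 animals

Round 1: Ashgrove=11 Cedarfen=10 Dunmere=17 Greywater=22 Hollowpine=9 Juniper=11 → close Greywater (overflow 15)
  22÷5 = 4 each, +1 to first 2
Round 2: Ashgrove=16 Cedarfen=15 Dunmere=21 Hollowpine=13 Juniper=15 → close Dunmere (overflow 16)
  21÷4 = 5 each, +1 to first 1
Round 3: Ashgrove=22 Cedarfen=20 Hollowpine=18 Juniper=20 → close Ashgrove (overflow 8)
  22÷3 = 7 each, +1 to first 1
Round 4: Cedarfen=28 Hollowpine=25 Juniper=27 → close Cedarfen (overflow 16)
  28÷2 = 14 each, +1 to first 0
Round 5: Hollowpine=39 Juniper=41 → close Juniper (overflow 26)
  41÷1 = 41 each, +1 to first 0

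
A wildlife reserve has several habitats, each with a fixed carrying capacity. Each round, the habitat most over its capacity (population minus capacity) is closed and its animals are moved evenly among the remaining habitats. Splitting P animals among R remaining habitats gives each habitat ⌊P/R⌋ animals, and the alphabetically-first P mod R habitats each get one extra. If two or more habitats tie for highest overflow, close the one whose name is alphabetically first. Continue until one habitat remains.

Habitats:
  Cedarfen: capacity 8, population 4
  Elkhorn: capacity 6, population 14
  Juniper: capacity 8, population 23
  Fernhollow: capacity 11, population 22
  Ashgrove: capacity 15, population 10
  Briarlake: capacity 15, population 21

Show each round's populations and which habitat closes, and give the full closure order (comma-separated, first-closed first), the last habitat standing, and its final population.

Round 1: Ashgrove=10 Briarlake=21 Cedarfen=4 Elkhorn=14 Fernhollow=22 Juniper=23 → close Juniper (overflow 15)
  23÷5 = 4 each, +1 to first 3
Round 2: Ashgrove=15 Briarlake=26 Cedarfen=9 Elkhorn=18 Fernhollow=26 → close Fernhollow (overflow 15)
  26÷4 = 6 each, +1 to first 2
Round 3: Ashgrove=22 Briarlake=33 Cedarfen=15 Elkhorn=24 → close Briarlake (overflow 18)
  33÷3 = 11 each, +1 to first 0
Round 4: Ashgrove=33 Cedarfen=26 Elkhorn=35 → close Elkhorn (overflow 29)
  35÷2 = 17 each, +1 to first 1
Round 5: Ashgrove=51 Cedarfen=43 → close Ashgrove (overflow 36)
  51÷1 = 51 each, +1 to first 0

Closure order: Juniper, Fernhollow, Briarlake, Elkhorn, Ashgrove
Last habitat: Cedarfen with 94 animals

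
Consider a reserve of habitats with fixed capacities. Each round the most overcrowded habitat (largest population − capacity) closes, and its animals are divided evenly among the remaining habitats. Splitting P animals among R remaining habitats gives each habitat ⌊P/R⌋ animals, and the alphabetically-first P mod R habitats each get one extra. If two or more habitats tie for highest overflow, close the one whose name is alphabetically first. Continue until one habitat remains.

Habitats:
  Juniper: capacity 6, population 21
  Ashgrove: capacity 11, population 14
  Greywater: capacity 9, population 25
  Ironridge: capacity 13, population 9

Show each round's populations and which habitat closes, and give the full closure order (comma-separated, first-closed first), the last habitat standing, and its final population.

Closure order: Greywater, Juniper, Ashgrove
Last habitat: Ironridge with 69 animals

Round 1: Ashgrove=14 Greywater=25 Ironridge=9 Juniper=21 → close Greywater (overflow 16)
  25÷3 = 8 each, +1 to first 1
Round 2: Ashgrove=23 Ironridge=17 Juniper=29 → close Juniper (overflow 23)
  29÷2 = 14 each, +1 to first 1
Round 3: Ashgrove=38 Ironridge=31 → close Ashgrove (overflow 27)
  38÷1 = 38 each, +1 to first 0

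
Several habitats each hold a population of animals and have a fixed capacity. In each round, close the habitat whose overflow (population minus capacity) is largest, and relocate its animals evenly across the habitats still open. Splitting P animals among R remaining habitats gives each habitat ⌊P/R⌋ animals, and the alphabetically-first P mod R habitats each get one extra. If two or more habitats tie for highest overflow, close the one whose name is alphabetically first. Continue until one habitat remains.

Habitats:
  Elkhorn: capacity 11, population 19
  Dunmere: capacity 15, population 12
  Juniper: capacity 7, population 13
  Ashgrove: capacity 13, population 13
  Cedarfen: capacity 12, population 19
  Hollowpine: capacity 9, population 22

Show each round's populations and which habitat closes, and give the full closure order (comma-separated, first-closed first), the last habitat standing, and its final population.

Round 1: Ashgrove=13 Cedarfen=19 Dunmere=12 Elkhorn=19 Hollowpine=22 Juniper=13 → close Hollowpine (overflow 13)
  22÷5 = 4 each, +1 to first 2
Round 2: Ashgrove=18 Cedarfen=24 Dunmere=16 Elkhorn=23 Juniper=17 → close Cedarfen (overflow 12)
  24÷4 = 6 each, +1 to first 0
Round 3: Ashgrove=24 Dunmere=22 Elkhorn=29 Juniper=23 → close Elkhorn (overflow 18)
  29÷3 = 9 each, +1 to first 2
Round 4: Ashgrove=34 Dunmere=32 Juniper=32 → close Juniper (overflow 25)
  32÷2 = 16 each, +1 to first 0
Round 5: Ashgrove=50 Dunmere=48 → close Ashgrove (overflow 37)
  50÷1 = 50 each, +1 to first 0

Closure order: Hollowpine, Cedarfen, Elkhorn, Juniper, Ashgrove
Last habitat: Dunmere with 98 animals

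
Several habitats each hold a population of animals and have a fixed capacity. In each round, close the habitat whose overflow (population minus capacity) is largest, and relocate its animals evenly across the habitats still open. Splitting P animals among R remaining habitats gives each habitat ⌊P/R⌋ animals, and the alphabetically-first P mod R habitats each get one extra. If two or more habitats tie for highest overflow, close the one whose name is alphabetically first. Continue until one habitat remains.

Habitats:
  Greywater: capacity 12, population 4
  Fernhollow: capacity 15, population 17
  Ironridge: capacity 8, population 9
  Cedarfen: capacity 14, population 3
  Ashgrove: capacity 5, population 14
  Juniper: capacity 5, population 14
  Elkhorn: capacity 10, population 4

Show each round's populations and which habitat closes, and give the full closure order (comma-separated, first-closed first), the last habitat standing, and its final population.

Closure order: Ashgrove, Juniper, Fernhollow, Ironridge, Elkhorn, Cedarfen
Last habitat: Greywater with 65 animals

Round 1: Ashgrove=14 Cedarfen=3 Elkhorn=4 Fernhollow=17 Greywater=4 Ironridge=9 Juniper=14 → close Ashgrove (overflow 9)
  14÷6 = 2 each, +1 to first 2
Round 2: Cedarfen=6 Elkhorn=7 Fernhollow=19 Greywater=6 Ironridge=11 Juniper=16 → close Juniper (overflow 11)
  16÷5 = 3 each, +1 to first 1
Round 3: Cedarfen=10 Elkhorn=10 Fernhollow=22 Greywater=9 Ironridge=14 → close Fernhollow (overflow 7)
  22÷4 = 5 each, +1 to first 2
Round 4: Cedarfen=16 Elkhorn=16 Greywater=14 Ironridge=19 → close Ironridge (overflow 11)
  19÷3 = 6 each, +1 to first 1
Round 5: Cedarfen=23 Elkhorn=22 Greywater=20 → close Elkhorn (overflow 12)
  22÷2 = 11 each, +1 to first 0
Round 6: Cedarfen=34 Greywater=31 → close Cedarfen (overflow 20)
  34÷1 = 34 each, +1 to first 0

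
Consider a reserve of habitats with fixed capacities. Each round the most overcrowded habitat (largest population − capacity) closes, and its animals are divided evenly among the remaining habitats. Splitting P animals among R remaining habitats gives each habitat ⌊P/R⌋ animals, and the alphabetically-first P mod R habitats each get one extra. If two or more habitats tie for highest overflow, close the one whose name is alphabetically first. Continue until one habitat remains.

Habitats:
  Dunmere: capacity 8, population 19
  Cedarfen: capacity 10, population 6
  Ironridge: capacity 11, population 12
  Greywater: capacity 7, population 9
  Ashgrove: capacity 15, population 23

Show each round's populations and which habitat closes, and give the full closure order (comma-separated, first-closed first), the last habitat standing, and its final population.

Closure order: Dunmere, Ashgrove, Greywater, Ironridge
Last habitat: Cedarfen with 69 animals

Round 1: Ashgrove=23 Cedarfen=6 Dunmere=19 Greywater=9 Ironridge=12 → close Dunmere (overflow 11)
  19÷4 = 4 each, +1 to first 3
Round 2: Ashgrove=28 Cedarfen=11 Greywater=14 Ironridge=16 → close Ashgrove (overflow 13)
  28÷3 = 9 each, +1 to first 1
Round 3: Cedarfen=21 Greywater=23 Ironridge=25 → close Greywater (overflow 16)
  23÷2 = 11 each, +1 to first 1
Round 4: Cedarfen=33 Ironridge=36 → close Ironridge (overflow 25)
  36÷1 = 36 each, +1 to first 0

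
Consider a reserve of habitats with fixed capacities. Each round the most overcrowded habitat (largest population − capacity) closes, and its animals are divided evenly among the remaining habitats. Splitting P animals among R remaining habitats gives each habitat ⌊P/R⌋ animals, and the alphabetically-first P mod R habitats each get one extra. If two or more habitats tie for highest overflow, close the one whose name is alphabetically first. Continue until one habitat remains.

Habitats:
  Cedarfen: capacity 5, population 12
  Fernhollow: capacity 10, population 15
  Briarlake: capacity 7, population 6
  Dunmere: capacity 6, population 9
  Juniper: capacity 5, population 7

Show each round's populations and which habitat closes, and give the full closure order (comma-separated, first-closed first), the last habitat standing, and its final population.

Round 1: Briarlake=6 Cedarfen=12 Dunmere=9 Fernhollow=15 Juniper=7 → close Cedarfen (overflow 7)
  12÷4 = 3 each, +1 to first 0
Round 2: Briarlake=9 Dunmere=12 Fernhollow=18 Juniper=10 → close Fernhollow (overflow 8)
  18÷3 = 6 each, +1 to first 0
Round 3: Briarlake=15 Dunmere=18 Juniper=16 → close Dunmere (overflow 12)
  18÷2 = 9 each, +1 to first 0
Round 4: Briarlake=24 Juniper=25 → close Juniper (overflow 20)
  25÷1 = 25 each, +1 to first 0

Closure order: Cedarfen, Fernhollow, Dunmere, Juniper
Last habitat: Briarlake with 49 animals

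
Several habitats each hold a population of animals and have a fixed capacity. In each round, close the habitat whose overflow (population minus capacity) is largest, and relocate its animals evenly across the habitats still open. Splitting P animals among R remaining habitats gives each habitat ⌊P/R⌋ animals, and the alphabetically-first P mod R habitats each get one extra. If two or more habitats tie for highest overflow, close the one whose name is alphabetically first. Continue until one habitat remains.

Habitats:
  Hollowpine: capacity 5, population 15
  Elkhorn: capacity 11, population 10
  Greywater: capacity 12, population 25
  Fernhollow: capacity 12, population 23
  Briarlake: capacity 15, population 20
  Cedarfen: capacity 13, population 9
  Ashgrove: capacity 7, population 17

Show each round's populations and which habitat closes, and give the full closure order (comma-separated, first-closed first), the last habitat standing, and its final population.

Round 1: Ashgrove=17 Briarlake=20 Cedarfen=9 Elkhorn=10 Fernhollow=23 Greywater=25 Hollowpine=15 → close Greywater (overflow 13)
  25÷6 = 4 each, +1 to first 1
Round 2: Ashgrove=22 Briarlake=24 Cedarfen=13 Elkhorn=14 Fernhollow=27 Hollowpine=19 → close Ashgrove (overflow 15)
  22÷5 = 4 each, +1 to first 2
Round 3: Briarlake=29 Cedarfen=18 Elkhorn=18 Fernhollow=31 Hollowpine=23 → close Fernhollow (overflow 19)
  31÷4 = 7 each, +1 to first 3
Round 4: Briarlake=37 Cedarfen=26 Elkhorn=26 Hollowpine=30 → close Hollowpine (overflow 25)
  30÷3 = 10 each, +1 to first 0
Round 5: Briarlake=47 Cedarfen=36 Elkhorn=36 → close Briarlake (overflow 32)
  47÷2 = 23 each, +1 to first 1
Round 6: Cedarfen=60 Elkhorn=59 → close Elkhorn (overflow 48)
  59÷1 = 59 each, +1 to first 0

Closure order: Greywater, Ashgrove, Fernhollow, Hollowpine, Briarlake, Elkhorn
Last habitat: Cedarfen with 119 animals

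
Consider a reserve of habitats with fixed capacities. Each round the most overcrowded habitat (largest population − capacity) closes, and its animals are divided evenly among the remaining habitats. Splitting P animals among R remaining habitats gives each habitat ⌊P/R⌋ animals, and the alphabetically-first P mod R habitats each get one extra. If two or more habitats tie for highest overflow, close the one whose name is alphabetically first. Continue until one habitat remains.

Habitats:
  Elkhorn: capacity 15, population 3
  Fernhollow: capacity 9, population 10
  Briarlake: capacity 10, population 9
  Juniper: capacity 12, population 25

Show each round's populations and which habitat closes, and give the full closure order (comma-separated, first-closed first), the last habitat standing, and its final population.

Round 1: Briarlake=9 Elkhorn=3 Fernhollow=10 Juniper=25 → close Juniper (overflow 13)
  25÷3 = 8 each, +1 to first 1
Round 2: Briarlake=18 Elkhorn=11 Fernhollow=18 → close Fernhollow (overflow 9)
  18÷2 = 9 each, +1 to first 0
Round 3: Briarlake=27 Elkhorn=20 → close Briarlake (overflow 17)
  27÷1 = 27 each, +1 to first 0

Closure order: Juniper, Fernhollow, Briarlake
Last habitat: Elkhorn with 47 animals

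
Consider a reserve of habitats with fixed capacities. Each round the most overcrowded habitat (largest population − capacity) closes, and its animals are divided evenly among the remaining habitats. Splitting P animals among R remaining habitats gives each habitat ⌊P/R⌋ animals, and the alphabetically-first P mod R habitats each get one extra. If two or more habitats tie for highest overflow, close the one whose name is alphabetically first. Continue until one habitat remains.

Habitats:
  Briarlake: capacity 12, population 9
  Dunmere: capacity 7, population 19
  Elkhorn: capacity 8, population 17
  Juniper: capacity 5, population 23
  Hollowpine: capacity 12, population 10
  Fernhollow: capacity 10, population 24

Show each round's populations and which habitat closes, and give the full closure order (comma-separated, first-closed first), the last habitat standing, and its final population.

Round 1: Briarlake=9 Dunmere=19 Elkhorn=17 Fernhollow=24 Hollowpine=10 Juniper=23 → close Juniper (overflow 18)
  23÷5 = 4 each, +1 to first 3
Round 2: Briarlake=14 Dunmere=24 Elkhorn=22 Fernhollow=28 Hollowpine=14 → close Fernhollow (overflow 18)
  28÷4 = 7 each, +1 to first 0
Round 3: Briarlake=21 Dunmere=31 Elkhorn=29 Hollowpine=21 → close Dunmere (overflow 24)
  31÷3 = 10 each, +1 to first 1
Round 4: Briarlake=32 Elkhorn=39 Hollowpine=31 → close Elkhorn (overflow 31)
  39÷2 = 19 each, +1 to first 1
Round 5: Briarlake=52 Hollowpine=50 → close Briarlake (overflow 40)
  52÷1 = 52 each, +1 to first 0

Closure order: Juniper, Fernhollow, Dunmere, Elkhorn, Briarlake
Last habitat: Hollowpine with 102 animals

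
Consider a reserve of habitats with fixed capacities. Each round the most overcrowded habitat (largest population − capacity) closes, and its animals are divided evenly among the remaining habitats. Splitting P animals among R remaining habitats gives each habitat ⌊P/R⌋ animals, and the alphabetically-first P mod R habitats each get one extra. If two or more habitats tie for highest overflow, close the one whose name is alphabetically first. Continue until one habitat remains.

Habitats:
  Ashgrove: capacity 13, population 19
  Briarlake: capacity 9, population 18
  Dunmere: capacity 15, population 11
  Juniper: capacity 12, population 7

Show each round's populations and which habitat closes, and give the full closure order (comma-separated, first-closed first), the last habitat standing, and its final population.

Closure order: Briarlake, Ashgrove, Dunmere
Last habitat: Juniper with 55 animals

Round 1: Ashgrove=19 Briarlake=18 Dunmere=11 Juniper=7 → close Briarlake (overflow 9)
  18÷3 = 6 each, +1 to first 0
Round 2: Ashgrove=25 Dunmere=17 Juniper=13 → close Ashgrove (overflow 12)
  25÷2 = 12 each, +1 to first 1
Round 3: Dunmere=30 Juniper=25 → close Dunmere (overflow 15)
  30÷1 = 30 each, +1 to first 0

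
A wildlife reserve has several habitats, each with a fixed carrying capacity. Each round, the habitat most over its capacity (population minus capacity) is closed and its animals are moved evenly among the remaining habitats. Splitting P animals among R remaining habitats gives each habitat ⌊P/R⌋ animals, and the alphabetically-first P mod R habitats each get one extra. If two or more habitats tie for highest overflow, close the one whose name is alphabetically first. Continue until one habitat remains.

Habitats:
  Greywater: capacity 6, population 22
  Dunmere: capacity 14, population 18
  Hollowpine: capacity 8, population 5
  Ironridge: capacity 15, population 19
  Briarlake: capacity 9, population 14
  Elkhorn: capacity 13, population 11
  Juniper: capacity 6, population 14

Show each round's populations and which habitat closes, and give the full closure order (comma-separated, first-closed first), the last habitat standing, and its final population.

Round 1: Briarlake=14 Dunmere=18 Elkhorn=11 Greywater=22 Hollowpine=5 Ironridge=19 Juniper=14 → close Greywater (overflow 16)
  22÷6 = 3 each, +1 to first 4
Round 2: Briarlake=18 Dunmere=22 Elkhorn=15 Hollowpine=9 Ironridge=22 Juniper=17 → close Juniper (overflow 11)
  17÷5 = 3 each, +1 to first 2
Round 3: Briarlake=22 Dunmere=26 Elkhorn=18 Hollowpine=12 Ironridge=25 → close Briarlake (overflow 13)
  22÷4 = 5 each, +1 to first 2
Round 4: Dunmere=32 Elkhorn=24 Hollowpine=17 Ironridge=30 → close Dunmere (overflow 18)
  32÷3 = 10 each, +1 to first 2
Round 5: Elkhorn=35 Hollowpine=28 Ironridge=40 → close Ironridge (overflow 25)
  40÷2 = 20 each, +1 to first 0
Round 6: Elkhorn=55 Hollowpine=48 → close Elkhorn (overflow 42)
  55÷1 = 55 each, +1 to first 0

Closure order: Greywater, Juniper, Briarlake, Dunmere, Ironridge, Elkhorn
Last habitat: Hollowpine with 103 animals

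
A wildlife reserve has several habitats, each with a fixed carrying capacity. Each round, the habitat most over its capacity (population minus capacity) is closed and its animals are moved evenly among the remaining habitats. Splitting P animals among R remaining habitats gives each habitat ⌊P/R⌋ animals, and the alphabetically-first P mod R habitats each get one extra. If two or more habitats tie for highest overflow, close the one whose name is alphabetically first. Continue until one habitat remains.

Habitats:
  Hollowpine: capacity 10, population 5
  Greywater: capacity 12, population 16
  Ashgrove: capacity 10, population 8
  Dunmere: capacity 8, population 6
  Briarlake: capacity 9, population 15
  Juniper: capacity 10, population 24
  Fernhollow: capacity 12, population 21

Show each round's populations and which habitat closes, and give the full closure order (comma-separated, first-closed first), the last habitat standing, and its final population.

Round 1: Ashgrove=8 Briarlake=15 Dunmere=6 Fernhollow=21 Greywater=16 Hollowpine=5 Juniper=24 → close Juniper (overflow 14)
  24÷6 = 4 each, +1 to first 0
Round 2: Ashgrove=12 Briarlake=19 Dunmere=10 Fernhollow=25 Greywater=20 Hollowpine=9 → close Fernhollow (overflow 13)
  25÷5 = 5 each, +1 to first 0
Round 3: Ashgrove=17 Briarlake=24 Dunmere=15 Greywater=25 Hollowpine=14 → close Briarlake (overflow 15)
  24÷4 = 6 each, +1 to first 0
Round 4: Ashgrove=23 Dunmere=21 Greywater=31 Hollowpine=20 → close Greywater (overflow 19)
  31÷3 = 10 each, +1 to first 1
Round 5: Ashgrove=34 Dunmere=31 Hollowpine=30 → close Ashgrove (overflow 24)
  34÷2 = 17 each, +1 to first 0
Round 6: Dunmere=48 Hollowpine=47 → close Dunmere (overflow 40)
  48÷1 = 48 each, +1 to first 0

Closure order: Juniper, Fernhollow, Briarlake, Greywater, Ashgrove, Dunmere
Last habitat: Hollowpine with 95 animals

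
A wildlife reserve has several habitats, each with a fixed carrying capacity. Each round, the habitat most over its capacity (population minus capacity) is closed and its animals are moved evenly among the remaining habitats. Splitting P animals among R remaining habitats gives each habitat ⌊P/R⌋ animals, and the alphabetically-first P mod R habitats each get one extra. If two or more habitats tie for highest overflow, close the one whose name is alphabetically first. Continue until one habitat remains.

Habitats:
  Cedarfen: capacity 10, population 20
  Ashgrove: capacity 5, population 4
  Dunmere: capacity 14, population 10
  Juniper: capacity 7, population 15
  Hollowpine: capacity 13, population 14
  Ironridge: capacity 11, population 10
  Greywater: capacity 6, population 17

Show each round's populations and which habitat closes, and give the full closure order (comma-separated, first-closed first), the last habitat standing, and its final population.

Round 1: Ashgrove=4 Cedarfen=20 Dunmere=10 Greywater=17 Hollowpine=14 Ironridge=10 Juniper=15 → close Greywater (overflow 11)
  17÷6 = 2 each, +1 to first 5
Round 2: Ashgrove=7 Cedarfen=23 Dunmere=13 Hollowpine=17 Ironridge=13 Juniper=17 → close Cedarfen (overflow 13)
  23÷5 = 4 each, +1 to first 3
Round 3: Ashgrove=12 Dunmere=18 Hollowpine=22 Ironridge=17 Juniper=21 → close Juniper (overflow 14)
  21÷4 = 5 each, +1 to first 1
Round 4: Ashgrove=18 Dunmere=23 Hollowpine=27 Ironridge=22 → close Hollowpine (overflow 14)
  27÷3 = 9 each, +1 to first 0
Round 5: Ashgrove=27 Dunmere=32 Ironridge=31 → close Ashgrove (overflow 22)
  27÷2 = 13 each, +1 to first 1
Round 6: Dunmere=46 Ironridge=44 → close Ironridge (overflow 33)
  44÷1 = 44 each, +1 to first 0

Closure order: Greywater, Cedarfen, Juniper, Hollowpine, Ashgrove, Ironridge
Last habitat: Dunmere with 90 animals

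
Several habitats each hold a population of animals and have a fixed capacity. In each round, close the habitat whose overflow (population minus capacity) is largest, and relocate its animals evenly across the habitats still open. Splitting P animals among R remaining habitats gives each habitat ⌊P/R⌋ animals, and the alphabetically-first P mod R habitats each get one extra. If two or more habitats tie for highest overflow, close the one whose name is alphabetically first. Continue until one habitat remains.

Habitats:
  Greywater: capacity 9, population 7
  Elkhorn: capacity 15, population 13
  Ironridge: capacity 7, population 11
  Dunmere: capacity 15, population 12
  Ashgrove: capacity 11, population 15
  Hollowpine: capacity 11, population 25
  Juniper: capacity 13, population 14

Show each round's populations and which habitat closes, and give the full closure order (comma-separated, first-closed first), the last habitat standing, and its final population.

Round 1: Ashgrove=15 Dunmere=12 Elkhorn=13 Greywater=7 Hollowpine=25 Ironridge=11 Juniper=14 → close Hollowpine (overflow 14)
  25÷6 = 4 each, +1 to first 1
Round 2: Ashgrove=20 Dunmere=16 Elkhorn=17 Greywater=11 Ironridge=15 Juniper=18 → close Ashgrove (overflow 9)
  20÷5 = 4 each, +1 to first 0
Round 3: Dunmere=20 Elkhorn=21 Greywater=15 Ironridge=19 Juniper=22 → close Ironridge (overflow 12)
  19÷4 = 4 each, +1 to first 3
Round 4: Dunmere=25 Elkhorn=26 Greywater=20 Juniper=26 → close Juniper (overflow 13)
  26÷3 = 8 each, +1 to first 2
Round 5: Dunmere=34 Elkhorn=35 Greywater=28 → close Elkhorn (overflow 20)
  35÷2 = 17 each, +1 to first 1
Round 6: Dunmere=52 Greywater=45 → close Dunmere (overflow 37)
  52÷1 = 52 each, +1 to first 0

Closure order: Hollowpine, Ashgrove, Ironridge, Juniper, Elkhorn, Dunmere
Last habitat: Greywater with 97 animals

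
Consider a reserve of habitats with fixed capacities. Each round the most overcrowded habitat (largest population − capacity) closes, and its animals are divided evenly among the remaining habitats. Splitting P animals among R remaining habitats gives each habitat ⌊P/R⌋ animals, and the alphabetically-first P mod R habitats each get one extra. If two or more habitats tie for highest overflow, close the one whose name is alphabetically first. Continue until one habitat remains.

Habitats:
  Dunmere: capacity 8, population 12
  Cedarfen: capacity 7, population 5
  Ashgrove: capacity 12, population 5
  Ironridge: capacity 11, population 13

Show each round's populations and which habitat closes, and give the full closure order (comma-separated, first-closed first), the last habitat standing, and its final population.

Round 1: Ashgrove=5 Cedarfen=5 Dunmere=12 Ironridge=13 → close Dunmere (overflow 4)
  12÷3 = 4 each, +1 to first 0
Round 2: Ashgrove=9 Cedarfen=9 Ironridge=17 → close Ironridge (overflow 6)
  17÷2 = 8 each, +1 to first 1
Round 3: Ashgrove=18 Cedarfen=17 → close Cedarfen (overflow 10)
  17÷1 = 17 each, +1 to first 0

Closure order: Dunmere, Ironridge, Cedarfen
Last habitat: Ashgrove with 35 animals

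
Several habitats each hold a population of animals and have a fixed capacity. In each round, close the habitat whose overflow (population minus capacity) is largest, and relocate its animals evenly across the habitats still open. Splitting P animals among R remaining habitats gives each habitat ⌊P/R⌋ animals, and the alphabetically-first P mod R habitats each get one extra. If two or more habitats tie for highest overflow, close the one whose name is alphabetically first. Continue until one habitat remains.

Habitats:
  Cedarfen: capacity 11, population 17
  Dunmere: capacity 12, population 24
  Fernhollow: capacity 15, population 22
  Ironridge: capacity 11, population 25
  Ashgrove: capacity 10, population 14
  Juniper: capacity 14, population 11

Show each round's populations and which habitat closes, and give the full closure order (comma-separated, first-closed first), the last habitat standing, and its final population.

Closure order: Ironridge, Dunmere, Fernhollow, Ashgrove, Cedarfen
Last habitat: Juniper with 113 animals

Round 1: Ashgrove=14 Cedarfen=17 Dunmere=24 Fernhollow=22 Ironridge=25 Juniper=11 → close Ironridge (overflow 14)
  25÷5 = 5 each, +1 to first 0
Round 2: Ashgrove=19 Cedarfen=22 Dunmere=29 Fernhollow=27 Juniper=16 → close Dunmere (overflow 17)
  29÷4 = 7 each, +1 to first 1
Round 3: Ashgrove=27 Cedarfen=29 Fernhollow=34 Juniper=23 → close Fernhollow (overflow 19)
  34÷3 = 11 each, +1 to first 1
Round 4: Ashgrove=39 Cedarfen=40 Juniper=34 → close Ashgrove (overflow 29)
  39÷2 = 19 each, +1 to first 1
Round 5: Cedarfen=60 Juniper=53 → close Cedarfen (overflow 49)
  60÷1 = 60 each, +1 to first 0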